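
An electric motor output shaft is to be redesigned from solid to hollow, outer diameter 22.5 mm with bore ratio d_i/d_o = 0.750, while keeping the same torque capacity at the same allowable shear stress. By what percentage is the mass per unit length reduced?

Equal τ_max and T ⇒ the solid shaft needs d_s³ = d_o³(1−k⁴), so d_s = 22.5·(1−0.750⁴)^(1/3) = 19.82 mm.
Area ratio A_h/A_s = d_o²(1−k²)/d_s² = (1−k²)/(1−k⁴)^(2/3) = 0.5638.
Mass saving = 1 − 0.5638 = 43.6 %.

43.6 %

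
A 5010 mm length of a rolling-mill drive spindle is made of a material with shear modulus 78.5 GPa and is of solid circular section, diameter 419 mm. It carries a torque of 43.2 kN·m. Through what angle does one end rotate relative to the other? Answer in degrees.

0.0522°

J = πd⁴/32 = π(0.419)⁴/32 = 3.026×10^-3 m⁴.
θ = T·L/(G·J) = 43200 × 5.01 / (78.5×10⁹ × 3.026×10^-3) = 9.112×10^-4 rad.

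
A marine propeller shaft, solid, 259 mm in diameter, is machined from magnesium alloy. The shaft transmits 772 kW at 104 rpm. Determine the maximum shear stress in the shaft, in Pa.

2.08e7 Pa

ω = 2π·104/60 = 10.89 rad/s, so T = P/ω = 772×10³ / 10.89 = 70890 N·m.
J = πd⁴/32 = π(0.259)⁴/32 = 4.418×10^-4 m⁴.
τ_max = T·r/J = 70890 × 0.130 / 4.418×10^-4 = 2.078×10^7 Pa.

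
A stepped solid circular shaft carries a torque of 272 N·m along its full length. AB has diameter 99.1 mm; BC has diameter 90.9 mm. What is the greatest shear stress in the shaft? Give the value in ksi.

0.268 ksi

Under the same torque, τ_max = 16T/(πd³) is largest where d is smallest — segment BC (d = 90.9 mm).
τ_max = 16·272.0/(π·(0.0909)³) = 1.844×10^6 Pa.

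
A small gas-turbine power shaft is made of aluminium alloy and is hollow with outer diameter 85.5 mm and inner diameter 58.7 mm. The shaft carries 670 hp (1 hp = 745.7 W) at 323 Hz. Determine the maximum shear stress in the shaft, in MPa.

2.58 MPa

ω = 2π·323 = 2029 rad/s, so T = P/ω = 670×745.7 / 2029 = 246.2 N·m.
J = π(d_o⁴ − d_i⁴)/32 = π(0.0855⁴ − 0.0587⁴)/32 = 4.081×10^-6 m⁴.
τ_max = T·r/J = 246.2 × 0.0428 / 4.081×10^-6 = 2.579×10^6 Pa.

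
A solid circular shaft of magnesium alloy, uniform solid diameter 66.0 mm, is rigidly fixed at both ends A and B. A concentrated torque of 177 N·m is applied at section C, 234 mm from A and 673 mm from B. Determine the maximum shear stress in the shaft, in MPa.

With uniform GJ and both ends fixed, compatibility θ_AC = θ_CB gives T_A·a = T_B·b, together with T_A + T_B = T₀.
T_A = T₀·b/(a+b) = 177.0·673/907.0 = 131.3 N·m; T_B = 45.66 N·m.
τ in each portion: τ_AC = 2.33×10^6 Pa, τ_CB = 8.09×10^5 Pa; maximum is in AC.
τ_max = T_AC·r/J = 131.3·0.0330/1.86×10^-6 = 2.327×10^6 Pa.

2.33 MPa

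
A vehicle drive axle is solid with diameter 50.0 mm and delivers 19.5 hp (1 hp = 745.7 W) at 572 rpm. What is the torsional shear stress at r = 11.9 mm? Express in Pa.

ω = 2π·572/60 = 59.90 rad/s, so T = P/ω = 19.5×745.7 / 59.90 = 242.8 N·m.
J = πd⁴/32 = π(0.0500)⁴/32 = 6.136×10^-7 m⁴.
Shear stress varies linearly with radius: τ = T·r/J = 242.8 × 0.0119 / 6.136×10^-7 = 4.708×10^6 Pa.

4.71e6 Pa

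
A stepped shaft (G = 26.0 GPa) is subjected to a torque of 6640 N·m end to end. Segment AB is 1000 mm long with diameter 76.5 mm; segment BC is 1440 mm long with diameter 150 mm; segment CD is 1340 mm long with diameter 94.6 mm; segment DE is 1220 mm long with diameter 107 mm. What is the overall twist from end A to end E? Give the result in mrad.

151 mrad

J_AB = π(0.0765)⁴/32 = 3.36×10^-6 m⁴; J_BC = π(0.150)⁴/32 = 4.97×10^-5 m⁴; J_CD = π(0.0946)⁴/32 = 7.86×10^-6 m⁴; J_DE = π(0.107)⁴/32 = 1.29×10^-5 m⁴.
θ = (T/G)·Σ L_i/J_i = (6640/26.0×10⁹)·(1.00/3.36×10^-6 + 1.44/4.97×10^-5 + 1.34/7.86×10^-6 + 1.22/1.29×10^-5) = 0.1511 rad.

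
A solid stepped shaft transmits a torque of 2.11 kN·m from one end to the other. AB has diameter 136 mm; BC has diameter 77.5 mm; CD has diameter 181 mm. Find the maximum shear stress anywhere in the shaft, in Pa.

2.31e7 Pa

Under the same torque, τ_max = 16T/(πd³) is largest where d is smallest — segment BC (d = 77.5 mm).
τ_max = 16·2110/(π·(0.0775)³) = 2.309×10^7 Pa.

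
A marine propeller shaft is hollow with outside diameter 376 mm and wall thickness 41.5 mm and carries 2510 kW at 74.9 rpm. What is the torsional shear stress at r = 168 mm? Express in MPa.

ω = 2π·74.9/60 = 7.844 rad/s, so T = P/ω = 2510×10³ / 7.844 = 320000 N·m.
J = π(d_o⁴ − d_i⁴)/32 = π(0.376⁴ − 0.293⁴)/32 = 1.239×10^-3 m⁴.
Shear stress varies linearly with radius: τ = T·r/J = 320000 × 0.168 / 1.239×10^-3 = 4.340×10^7 Pa.

43.4 MPa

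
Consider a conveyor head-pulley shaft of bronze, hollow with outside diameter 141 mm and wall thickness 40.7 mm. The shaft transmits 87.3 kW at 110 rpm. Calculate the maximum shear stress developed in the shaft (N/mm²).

14.2 N/mm²

ω = 2π·110/60 = 11.52 rad/s, so T = P/ω = 87.3×10³ / 11.52 = 7579 N·m.
J = π(d_o⁴ − d_i⁴)/32 = π(0.141⁴ − 0.0596⁴)/32 = 3.757×10^-5 m⁴.
τ_max = T·r/J = 7579 × 0.0705 / 3.757×10^-5 = 1.422×10^7 Pa.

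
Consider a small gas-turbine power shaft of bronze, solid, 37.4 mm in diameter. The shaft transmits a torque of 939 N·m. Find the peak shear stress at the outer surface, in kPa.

91400 kPa

J = πd⁴/32 = π(0.0374)⁴/32 = 1.921×10^-7 m⁴.
τ_max = T·r/J = 939.0 × 0.0187 / 1.921×10^-7 = 9.142×10^7 Pa.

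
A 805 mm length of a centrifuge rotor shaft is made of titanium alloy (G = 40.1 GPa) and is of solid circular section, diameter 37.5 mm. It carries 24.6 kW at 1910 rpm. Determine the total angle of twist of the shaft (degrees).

0.729°

ω = 2π·1910/60 = 200.0 rad/s, so T = P/ω = 24.6×10³ / 200.0 = 123.0 N·m.
J = πd⁴/32 = π(0.0375)⁴/32 = 1.941×10^-7 m⁴.
θ = T·L/(G·J) = 123.0 × 0.805 / (40.1×10⁹ × 1.941×10^-7) = 0.01272 rad.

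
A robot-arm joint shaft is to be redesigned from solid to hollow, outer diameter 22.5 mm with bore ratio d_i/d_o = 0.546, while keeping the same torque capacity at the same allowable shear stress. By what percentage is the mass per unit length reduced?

25.3 %

Equal τ_max and T ⇒ the solid shaft needs d_s³ = d_o³(1−k⁴), so d_s = 22.5·(1−0.546⁴)^(1/3) = 21.81 mm.
Area ratio A_h/A_s = d_o²(1−k²)/d_s² = (1−k²)/(1−k⁴)^(2/3) = 0.7468.
Mass saving = 1 − 0.7468 = 25.3 %.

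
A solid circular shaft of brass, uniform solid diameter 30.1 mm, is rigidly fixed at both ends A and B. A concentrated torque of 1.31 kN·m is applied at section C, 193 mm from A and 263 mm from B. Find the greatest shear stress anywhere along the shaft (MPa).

With uniform GJ and both ends fixed, compatibility θ_AC = θ_CB gives T_A·a = T_B·b, together with T_A + T_B = T₀.
T_A = T₀·b/(a+b) = 1310·263/456.0 = 755.5 N·m; T_B = 554.5 N·m.
τ in each portion: τ_AC = 1.41×10^8 Pa, τ_CB = 1.04×10^8 Pa; maximum is in AC.
τ_max = T_AC·r/J = 755.5·0.0151/8.06×10^-8 = 1.411×10^8 Pa.

141 MPa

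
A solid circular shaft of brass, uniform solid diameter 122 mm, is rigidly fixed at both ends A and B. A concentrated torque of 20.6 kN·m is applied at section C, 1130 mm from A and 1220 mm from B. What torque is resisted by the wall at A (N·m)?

10700 N·m

With uniform GJ and both ends fixed, compatibility θ_AC = θ_CB gives T_A·a = T_B·b, together with T_A + T_B = T₀.
T_A = T₀·b/(a+b) = 20600·1220/2350 = 10690 N·m; T_B = 9906 N·m.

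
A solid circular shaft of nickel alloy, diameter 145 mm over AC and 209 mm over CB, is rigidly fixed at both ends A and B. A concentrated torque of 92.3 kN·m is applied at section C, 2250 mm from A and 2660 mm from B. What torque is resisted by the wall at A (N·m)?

Compatibility: T_A·a/J_AC = T_B·b/J_CB with T_A + T_B = T₀.
J_AC = 4.34×10^-5 m⁴, J_CB = 1.87×10^-4 m⁴, so T_A = T₀·(J_AC/a)/((J_AC/a)+(J_CB/b)) = 19850 N·m, T_B = 72450 N·m.

19800 N·m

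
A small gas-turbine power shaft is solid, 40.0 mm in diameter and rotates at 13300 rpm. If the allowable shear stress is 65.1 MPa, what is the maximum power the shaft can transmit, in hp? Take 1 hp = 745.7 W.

J = πd⁴/32 = π(0.0400)⁴/32 = 2.513×10^-7 m⁴.
T_max = τ_allow·J/r = 6.51×10^7 × 2.513×10^-7 / 0.0200 = 818.1 N·m.
ω = 2π·13300/60 = 1393 rad/s, so P_max = T_max·ω = 1.139×10^6 W.

1530 hp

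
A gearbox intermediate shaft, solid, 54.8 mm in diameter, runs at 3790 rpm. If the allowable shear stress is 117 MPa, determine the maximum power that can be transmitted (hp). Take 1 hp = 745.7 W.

J = πd⁴/32 = π(0.0548)⁴/32 = 8.854×10^-7 m⁴.
T_max = τ_allow·J/r = 1.17×10^8 × 8.854×10^-7 / 0.0274 = 3781 N·m.
ω = 2π·3790/60 = 396.9 rad/s, so P_max = T_max·ω = 1.500×10^6 W.

2010 hp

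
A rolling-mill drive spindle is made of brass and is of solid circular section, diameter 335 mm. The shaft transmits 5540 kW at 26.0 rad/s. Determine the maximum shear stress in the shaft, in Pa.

ω = 26.0 rad/s, so T = P/ω = 5540×10³ / 26.00 = 213100 N·m.
J = πd⁴/32 = π(0.335)⁴/32 = 1.236×10^-3 m⁴.
τ_max = T·r/J = 213100 × 0.168 / 1.236×10^-3 = 2.887×10^7 Pa.

2.89e7 Pa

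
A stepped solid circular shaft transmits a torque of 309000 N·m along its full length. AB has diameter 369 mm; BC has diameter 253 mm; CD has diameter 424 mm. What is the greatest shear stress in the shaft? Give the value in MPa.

97.2 MPa

Under the same torque, τ_max = 16T/(πd³) is largest where d is smallest — segment BC (d = 253 mm).
τ_max = 16·309000/(π·(0.253)³) = 9.718×10^7 Pa.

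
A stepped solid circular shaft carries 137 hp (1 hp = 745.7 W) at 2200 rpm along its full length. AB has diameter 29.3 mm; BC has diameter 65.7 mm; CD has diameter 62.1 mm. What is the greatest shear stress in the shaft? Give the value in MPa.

89.8 MPa

ω = 2π·2200/60 = 230.4 rad/s, so T = P/ω = 137×745.7 / 230.4 = 443.4 N·m.
Under the same torque, τ_max = 16T/(πd³) is largest where d is smallest — segment AB (d = 29.3 mm).
τ_max = 16·443.4/(π·(0.0293)³) = 8.978×10^7 Pa.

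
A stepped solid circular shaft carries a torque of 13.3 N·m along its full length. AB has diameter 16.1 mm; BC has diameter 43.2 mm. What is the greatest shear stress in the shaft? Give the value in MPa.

Under the same torque, τ_max = 16T/(πd³) is largest where d is smallest — segment AB (d = 16.1 mm).
τ_max = 16·13.30/(π·(0.0161)³) = 1.623×10^7 Pa.

16.2 MPa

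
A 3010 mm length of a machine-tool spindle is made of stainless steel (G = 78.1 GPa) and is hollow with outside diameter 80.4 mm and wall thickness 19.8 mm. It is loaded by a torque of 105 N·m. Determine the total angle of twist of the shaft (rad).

J = π(d_o⁴ − d_i⁴)/32 = π(0.0804⁴ − 0.0408⁴)/32 = 3.830×10^-6 m⁴.
θ = T·L/(G·J) = 105.0 × 3.01 / (78.1×10⁹ × 3.830×10^-6) = 1.057×10^-3 rad.

0.00106 rad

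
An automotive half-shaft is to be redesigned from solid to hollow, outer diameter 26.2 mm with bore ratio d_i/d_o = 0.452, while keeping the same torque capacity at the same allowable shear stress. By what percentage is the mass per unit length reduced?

18.1 %

Equal τ_max and T ⇒ the solid shaft needs d_s³ = d_o³(1−k⁴), so d_s = 26.2·(1−0.452⁴)^(1/3) = 25.83 mm.
Area ratio A_h/A_s = d_o²(1−k²)/d_s² = (1−k²)/(1−k⁴)^(2/3) = 0.8186.
Mass saving = 1 − 0.8186 = 18.1 %.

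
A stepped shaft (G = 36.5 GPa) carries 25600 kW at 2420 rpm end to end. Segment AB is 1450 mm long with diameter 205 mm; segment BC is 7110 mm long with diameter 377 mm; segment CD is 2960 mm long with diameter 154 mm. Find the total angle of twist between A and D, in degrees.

10.4°

ω = 2π·2420/60 = 253.4 rad/s, so T = P/ω = 25600×10³ / 253.4 = 101000 N·m.
J_AB = π(0.205)⁴/32 = 1.73×10^-4 m⁴; J_BC = π(0.377)⁴/32 = 1.98×10^-3 m⁴; J_CD = π(0.154)⁴/32 = 5.52×10^-5 m⁴.
θ = (T/G)·Σ L_i/J_i = (101000/36.5×10⁹)·(1.45/1.73×10^-4 + 7.11/1.98×10^-3 + 2.96/5.52×10^-5) = 0.1814 rad.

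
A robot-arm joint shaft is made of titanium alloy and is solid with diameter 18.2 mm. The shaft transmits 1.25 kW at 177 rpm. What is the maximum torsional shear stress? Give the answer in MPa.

57.0 MPa

ω = 2π·177/60 = 18.54 rad/s, so T = P/ω = 1.25×10³ / 18.54 = 67.44 N·m.
J = πd⁴/32 = π(0.0182)⁴/32 = 1.077×10^-8 m⁴.
τ_max = T·r/J = 67.44 × 0.00910 / 1.077×10^-8 = 5.697×10^7 Pa.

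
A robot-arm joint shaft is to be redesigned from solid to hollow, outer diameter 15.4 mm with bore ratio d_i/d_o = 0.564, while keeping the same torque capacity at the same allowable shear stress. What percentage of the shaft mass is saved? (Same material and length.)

Equal τ_max and T ⇒ the solid shaft needs d_s³ = d_o³(1−k⁴), so d_s = 15.4·(1−0.564⁴)^(1/3) = 14.86 mm.
Area ratio A_h/A_s = d_o²(1−k²)/d_s² = (1−k²)/(1−k⁴)^(2/3) = 0.7322.
Mass saving = 1 − 0.7322 = 26.8 %.

26.8 %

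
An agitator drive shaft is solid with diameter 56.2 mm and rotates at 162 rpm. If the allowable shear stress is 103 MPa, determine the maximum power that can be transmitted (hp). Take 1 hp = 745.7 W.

J = πd⁴/32 = π(0.0562)⁴/32 = 9.794×10^-7 m⁴.
T_max = τ_allow·J/r = 1.03×10^8 × 9.794×10^-7 / 0.0281 = 3590 N·m.
ω = 2π·162/60 = 16.96 rad/s, so P_max = T_max·ω = 6.090×10^4 W.

81.7 hp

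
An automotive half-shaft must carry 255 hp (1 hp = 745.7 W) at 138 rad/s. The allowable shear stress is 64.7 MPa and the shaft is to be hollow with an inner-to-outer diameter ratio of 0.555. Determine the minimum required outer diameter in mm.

ω = 138 rad/s, so T = P/ω = 255×745.7 / 138.0 = 1378 N·m.
For a hollow shaft with d_i/d_o = 0.555: τ_max = 16T/(π d_o³ (1−k⁴)), so d_o = [16T/(π τ_allow (1−k⁴))]^(1/3) = [16·1378/(π·6.47×10^7·0.9051)]^(1/3) = 0.04930 m.

49.3 mm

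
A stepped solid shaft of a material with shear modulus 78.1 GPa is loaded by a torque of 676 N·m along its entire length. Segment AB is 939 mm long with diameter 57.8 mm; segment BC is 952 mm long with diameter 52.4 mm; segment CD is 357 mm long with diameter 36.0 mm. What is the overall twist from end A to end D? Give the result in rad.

0.0373 rad

J_AB = π(0.0578)⁴/32 = 1.10×10^-6 m⁴; J_BC = π(0.0524)⁴/32 = 7.40×10^-7 m⁴; J_CD = π(0.0360)⁴/32 = 1.65×10^-7 m⁴.
θ = (T/G)·Σ L_i/J_i = (676.0/78.1×10⁹)·(0.939/1.10×10^-6 + 0.952/7.40×10^-7 + 0.357/1.65×10^-7) = 0.03729 rad.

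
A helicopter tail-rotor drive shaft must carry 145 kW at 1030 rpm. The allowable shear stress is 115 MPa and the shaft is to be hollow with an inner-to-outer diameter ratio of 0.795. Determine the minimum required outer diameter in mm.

46.3 mm

ω = 2π·1030/60 = 107.9 rad/s, so T = P/ω = 145×10³ / 107.9 = 1344 N·m.
For a hollow shaft with d_i/d_o = 0.795: τ_max = 16T/(π d_o³ (1−k⁴)), so d_o = [16T/(π τ_allow (1−k⁴))]^(1/3) = [16·1344/(π·1.15×10^8·0.6005)]^(1/3) = 0.04628 m.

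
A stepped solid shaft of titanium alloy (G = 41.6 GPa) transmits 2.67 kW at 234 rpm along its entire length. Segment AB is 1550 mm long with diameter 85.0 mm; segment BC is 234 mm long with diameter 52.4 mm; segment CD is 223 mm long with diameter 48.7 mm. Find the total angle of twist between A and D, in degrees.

ω = 2π·234/60 = 24.50 rad/s, so T = P/ω = 2.67×10³ / 24.50 = 109.0 N·m.
J_AB = π(0.0850)⁴/32 = 5.12×10^-6 m⁴; J_BC = π(0.0524)⁴/32 = 7.40×10^-7 m⁴; J_CD = π(0.0487)⁴/32 = 5.52×10^-7 m⁴.
θ = (T/G)·Σ L_i/J_i = (109.0/41.6×10⁹)·(1.55/5.12×10^-6 + 0.234/7.40×10^-7 + 0.223/5.52×10^-7) = 2.678×10^-3 rad.

0.153°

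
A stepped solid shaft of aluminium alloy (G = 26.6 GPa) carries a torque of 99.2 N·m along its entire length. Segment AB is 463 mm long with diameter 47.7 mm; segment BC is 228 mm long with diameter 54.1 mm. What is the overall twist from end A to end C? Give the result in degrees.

J_AB = π(0.0477)⁴/32 = 5.08×10^-7 m⁴; J_BC = π(0.0541)⁴/32 = 8.41×10^-7 m⁴.
θ = (T/G)·Σ L_i/J_i = (99.20/26.6×10⁹)·(0.463/5.08×10^-7 + 0.228/8.41×10^-7) = 4.408×10^-3 rad.

0.253°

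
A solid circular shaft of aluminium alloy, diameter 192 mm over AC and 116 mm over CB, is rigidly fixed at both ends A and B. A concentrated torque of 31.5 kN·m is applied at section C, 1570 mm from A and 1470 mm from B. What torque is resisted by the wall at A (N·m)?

Compatibility: T_A·a/J_AC = T_B·b/J_CB with T_A + T_B = T₀.
J_AC = 1.33×10^-4 m⁴, J_CB = 1.78×10^-5 m⁴, so T_A = T₀·(J_AC/a)/((J_AC/a)+(J_CB/b)) = 27580 N·m, T_B = 3924 N·m.

27600 N·m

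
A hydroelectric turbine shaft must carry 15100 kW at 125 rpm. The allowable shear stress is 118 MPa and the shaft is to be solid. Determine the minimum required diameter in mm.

ω = 2π·125/60 = 13.09 rad/s, so T = P/ω = 15100×10³ / 13.09 = 1.154e6 N·m.
For a solid shaft τ_max = 16T/(πd³), so d = (16T/(π τ_allow))^(1/3) = (16·1.154e6/(π·1.18×10^8))^(1/3) = 0.3679 m.

368 mm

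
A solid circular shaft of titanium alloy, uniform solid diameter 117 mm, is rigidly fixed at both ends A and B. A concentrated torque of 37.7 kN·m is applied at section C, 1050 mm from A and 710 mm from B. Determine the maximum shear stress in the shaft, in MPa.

With uniform GJ and both ends fixed, compatibility θ_AC = θ_CB gives T_A·a = T_B·b, together with T_A + T_B = T₀.
T_A = T₀·b/(a+b) = 37700·710/1760 = 15210 N·m; T_B = 22490 N·m.
τ in each portion: τ_AC = 4.84×10^7 Pa, τ_CB = 7.15×10^7 Pa; maximum is in CB.
τ_max = T_CB·r/J = 22490·0.0585/1.84×10^-5 = 7.152×10^7 Pa.

71.5 MPa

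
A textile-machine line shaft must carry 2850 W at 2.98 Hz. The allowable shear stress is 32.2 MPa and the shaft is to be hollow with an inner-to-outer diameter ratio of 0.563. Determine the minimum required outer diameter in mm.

ω = 2π·2.98 = 18.72 rad/s, so T = P/ω = 2850 / 18.72 = 152.2 N·m.
For a hollow shaft with d_i/d_o = 0.563: τ_max = 16T/(π d_o³ (1−k⁴)), so d_o = [16T/(π τ_allow (1−k⁴))]^(1/3) = [16·152.2/(π·3.22×10^7·0.8995)]^(1/3) = 0.02991 m.

29.9 mm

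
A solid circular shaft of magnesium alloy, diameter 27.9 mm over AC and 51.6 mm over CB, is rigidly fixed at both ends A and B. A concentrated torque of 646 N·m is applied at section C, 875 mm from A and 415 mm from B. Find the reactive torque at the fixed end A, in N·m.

25.2 N·m

Compatibility: T_A·a/J_AC = T_B·b/J_CB with T_A + T_B = T₀.
J_AC = 5.95×10^-8 m⁴, J_CB = 6.96×10^-7 m⁴, so T_A = T₀·(J_AC/a)/((J_AC/a)+(J_CB/b)) = 25.17 N·m, T_B = 620.8 N·m.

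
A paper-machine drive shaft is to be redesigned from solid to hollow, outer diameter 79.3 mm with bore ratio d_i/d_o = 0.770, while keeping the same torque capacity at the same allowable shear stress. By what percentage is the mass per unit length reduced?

Equal τ_max and T ⇒ the solid shaft needs d_s³ = d_o³(1−k⁴), so d_s = 79.3·(1−0.770⁴)^(1/3) = 68.64 mm.
Area ratio A_h/A_s = d_o²(1−k²)/d_s² = (1−k²)/(1−k⁴)^(2/3) = 0.5434.
Mass saving = 1 − 0.5434 = 45.7 %.

45.7 %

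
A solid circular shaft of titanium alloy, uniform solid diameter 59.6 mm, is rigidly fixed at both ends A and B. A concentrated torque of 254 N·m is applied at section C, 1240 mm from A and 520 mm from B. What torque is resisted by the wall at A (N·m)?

With uniform GJ and both ends fixed, compatibility θ_AC = θ_CB gives T_A·a = T_B·b, together with T_A + T_B = T₀.
T_A = T₀·b/(a+b) = 254.0·520/1760 = 75.05 N·m; T_B = 179.0 N·m.

75.0 N·m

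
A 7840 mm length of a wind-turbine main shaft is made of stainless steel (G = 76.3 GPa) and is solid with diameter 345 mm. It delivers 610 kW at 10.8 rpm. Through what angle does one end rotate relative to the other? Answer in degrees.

ω = 2π·10.8/60 = 1.131 rad/s, so T = P/ω = 610×10³ / 1.131 = 539400 N·m.
J = πd⁴/32 = π(0.345)⁴/32 = 1.391×10^-3 m⁴.
θ = T·L/(G·J) = 539400 × 7.84 / (76.3×10⁹ × 1.391×10^-3) = 0.03985 rad.

2.28°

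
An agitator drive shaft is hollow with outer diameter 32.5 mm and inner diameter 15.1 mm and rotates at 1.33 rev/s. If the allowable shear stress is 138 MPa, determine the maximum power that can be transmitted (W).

J = π(d_o⁴ − d_i⁴)/32 = π(0.0325⁴ − 0.0151⁴)/32 = 1.044×10^-7 m⁴.
T_max = τ_allow·J/r = 1.38×10^8 × 1.044×10^-7 / 0.0163 = 886.8 N·m.
ω = 2π·1.33 = 8.357 rad/s, so P_max = T_max·ω = 7411 W.

7410 W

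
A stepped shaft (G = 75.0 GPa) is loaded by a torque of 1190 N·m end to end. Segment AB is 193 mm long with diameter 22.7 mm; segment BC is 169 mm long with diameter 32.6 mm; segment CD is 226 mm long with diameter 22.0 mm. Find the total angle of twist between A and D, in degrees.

J_AB = π(0.0227)⁴/32 = 2.61×10^-8 m⁴; J_BC = π(0.0326)⁴/32 = 1.11×10^-7 m⁴; J_CD = π(0.0220)⁴/32 = 2.30×10^-8 m⁴.
θ = (T/G)·Σ L_i/J_i = (1190/75.0×10⁹)·(0.193/2.61×10^-8 + 0.169/1.11×10^-7 + 0.226/2.30×10^-8) = 0.2976 rad.

17.0°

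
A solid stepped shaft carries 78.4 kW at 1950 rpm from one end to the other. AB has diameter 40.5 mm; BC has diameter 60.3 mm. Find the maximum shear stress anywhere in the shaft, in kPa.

29400 kPa

ω = 2π·1950/60 = 204.2 rad/s, so T = P/ω = 78.4×10³ / 204.2 = 383.9 N·m.
Under the same torque, τ_max = 16T/(πd³) is largest where d is smallest — segment AB (d = 40.5 mm).
τ_max = 16·383.9/(π·(0.0405)³) = 2.943×10^7 Pa.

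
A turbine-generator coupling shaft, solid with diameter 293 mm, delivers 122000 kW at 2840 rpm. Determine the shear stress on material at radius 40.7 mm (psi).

3350 psi

ω = 2π·2840/60 = 297.4 rad/s, so T = P/ω = 122000×10³ / 297.4 = 410200 N·m.
J = πd⁴/32 = π(0.293)⁴/32 = 7.236×10^-4 m⁴.
Shear stress varies linearly with radius: τ = T·r/J = 410200 × 0.0407 / 7.236×10^-4 = 2.307×10^7 Pa.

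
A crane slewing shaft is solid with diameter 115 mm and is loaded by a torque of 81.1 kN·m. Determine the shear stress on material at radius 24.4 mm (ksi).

16.7 ksi

J = πd⁴/32 = π(0.115)⁴/32 = 1.717×10^-5 m⁴.
Shear stress varies linearly with radius: τ = T·r/J = 81100 × 0.0244 / 1.717×10^-5 = 1.152×10^8 Pa.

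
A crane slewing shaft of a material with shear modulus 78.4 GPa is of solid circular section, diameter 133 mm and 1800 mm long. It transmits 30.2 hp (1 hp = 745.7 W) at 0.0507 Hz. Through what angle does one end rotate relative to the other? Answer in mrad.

ω = 2π·0.0507 = 0.3186 rad/s, so T = P/ω = 30.2×745.7 / 0.3186 = 70690 N·m.
J = πd⁴/32 = π(0.133)⁴/32 = 3.072×10^-5 m⁴.
θ = T·L/(G·J) = 70690 × 1.80 / (78.4×10⁹ × 3.072×10^-5) = 0.05284 rad.

52.8 mrad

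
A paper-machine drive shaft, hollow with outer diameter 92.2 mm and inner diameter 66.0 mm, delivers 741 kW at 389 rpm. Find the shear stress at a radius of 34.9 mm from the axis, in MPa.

ω = 2π·389/60 = 40.74 rad/s, so T = P/ω = 741×10³ / 40.74 = 18190 N·m.
J = π(d_o⁴ − d_i⁴)/32 = π(0.0922⁴ − 0.0660⁴)/32 = 5.232×10^-6 m⁴.
Shear stress varies linearly with radius: τ = T·r/J = 18190 × 0.0349 / 5.232×10^-6 = 1.213×10^8 Pa.

121 MPa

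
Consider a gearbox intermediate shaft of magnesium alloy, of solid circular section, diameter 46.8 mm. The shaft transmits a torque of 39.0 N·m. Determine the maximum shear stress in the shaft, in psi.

J = πd⁴/32 = π(0.0468)⁴/32 = 4.710×10^-7 m⁴.
τ_max = T·r/J = 39.00 × 0.0234 / 4.710×10^-7 = 1.938×10^6 Pa.

281 psi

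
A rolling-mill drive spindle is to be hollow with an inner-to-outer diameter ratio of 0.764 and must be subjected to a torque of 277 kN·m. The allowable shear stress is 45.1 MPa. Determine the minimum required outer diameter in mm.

362 mm

For a hollow shaft with d_i/d_o = 0.764: τ_max = 16T/(π d_o³ (1−k⁴)), so d_o = [16T/(π τ_allow (1−k⁴))]^(1/3) = [16·277000/(π·4.51×10^7·0.6593)]^(1/3) = 0.3620 m.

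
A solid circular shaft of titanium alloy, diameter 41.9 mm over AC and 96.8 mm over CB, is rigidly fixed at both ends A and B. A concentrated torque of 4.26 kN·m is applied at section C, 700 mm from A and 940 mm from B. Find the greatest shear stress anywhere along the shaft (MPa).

Compatibility: T_A·a/J_AC = T_B·b/J_CB with T_A + T_B = T₀.
J_AC = 3.03×10^-7 m⁴, J_CB = 8.62×10^-6 m⁴, so T_A = T₀·(J_AC/a)/((J_AC/a)+(J_CB/b)) = 191.8 N·m, T_B = 4068 N·m.
τ in each portion: τ_AC = 1.33×10^7 Pa, τ_CB = 2.28×10^7 Pa; maximum is in CB.
τ_max = T_CB·r/J = 4068·0.0484/8.62×10^-6 = 2.284×10^7 Pa.

22.8 MPa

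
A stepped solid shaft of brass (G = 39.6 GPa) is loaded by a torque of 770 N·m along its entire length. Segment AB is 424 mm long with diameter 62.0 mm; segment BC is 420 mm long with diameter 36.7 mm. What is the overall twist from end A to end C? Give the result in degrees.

J_AB = π(0.0620)⁴/32 = 1.45×10^-6 m⁴; J_BC = π(0.0367)⁴/32 = 1.78×10^-7 m⁴.
θ = (T/G)·Σ L_i/J_i = (770.0/39.6×10⁹)·(0.424/1.45×10^-6 + 0.420/1.78×10^-7) = 0.05154 rad.

2.95°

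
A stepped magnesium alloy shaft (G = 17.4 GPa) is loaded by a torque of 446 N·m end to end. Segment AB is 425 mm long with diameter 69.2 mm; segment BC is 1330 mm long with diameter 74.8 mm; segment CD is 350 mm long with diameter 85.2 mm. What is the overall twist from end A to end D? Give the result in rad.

J_AB = π(0.0692)⁴/32 = 2.25×10^-6 m⁴; J_BC = π(0.0748)⁴/32 = 3.07×10^-6 m⁴; J_CD = π(0.0852)⁴/32 = 5.17×10^-6 m⁴.
θ = (T/G)·Σ L_i/J_i = (446.0/17.4×10⁹)·(0.425/2.25×10^-6 + 1.33/3.07×10^-6 + 0.350/5.17×10^-6) = 0.01767 rad.

0.0177 rad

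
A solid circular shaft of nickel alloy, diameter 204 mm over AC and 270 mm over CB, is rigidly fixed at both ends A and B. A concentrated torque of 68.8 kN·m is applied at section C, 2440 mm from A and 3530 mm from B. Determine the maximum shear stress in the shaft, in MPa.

Compatibility: T_A·a/J_AC = T_B·b/J_CB with T_A + T_B = T₀.
J_AC = 1.70×10^-4 m⁴, J_CB = 5.22×10^-4 m⁴, so T_A = T₀·(J_AC/a)/((J_AC/a)+(J_CB/b)) = 22040 N·m, T_B = 46760 N·m.
τ in each portion: τ_AC = 1.32×10^7 Pa, τ_CB = 1.21×10^7 Pa; maximum is in AC.
τ_max = T_AC·r/J = 22040·0.102/1.70×10^-4 = 1.322×10^7 Pa.

13.2 MPa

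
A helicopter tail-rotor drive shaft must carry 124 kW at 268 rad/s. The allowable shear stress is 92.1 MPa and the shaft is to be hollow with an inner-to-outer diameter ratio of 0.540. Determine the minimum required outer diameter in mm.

30.4 mm

ω = 268 rad/s, so T = P/ω = 124×10³ / 268.0 = 462.7 N·m.
For a hollow shaft with d_i/d_o = 0.540: τ_max = 16T/(π d_o³ (1−k⁴)), so d_o = [16T/(π τ_allow (1−k⁴))]^(1/3) = [16·462.7/(π·9.21×10^7·0.9150)]^(1/3) = 0.03035 m.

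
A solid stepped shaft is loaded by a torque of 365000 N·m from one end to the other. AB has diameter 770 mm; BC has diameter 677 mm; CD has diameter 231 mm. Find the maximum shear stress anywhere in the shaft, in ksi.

21.9 ksi

Under the same torque, τ_max = 16T/(πd³) is largest where d is smallest — segment CD (d = 231 mm).
τ_max = 16·365000/(π·(0.231)³) = 1.508×10^8 Pa.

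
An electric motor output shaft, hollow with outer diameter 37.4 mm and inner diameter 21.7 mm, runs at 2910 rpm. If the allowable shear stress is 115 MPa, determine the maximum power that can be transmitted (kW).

319 kW

J = π(d_o⁴ − d_i⁴)/32 = π(0.0374⁴ − 0.0217⁴)/32 = 1.703×10^-7 m⁴.
T_max = τ_allow·J/r = 1.15×10^8 × 1.703×10^-7 / 0.0187 = 1047 N·m.
ω = 2π·2910/60 = 304.7 rad/s, so P_max = T_max·ω = 3.192×10^5 W.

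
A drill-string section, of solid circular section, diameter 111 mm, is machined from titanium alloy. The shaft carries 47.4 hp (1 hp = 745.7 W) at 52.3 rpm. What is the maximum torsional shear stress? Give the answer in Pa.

ω = 2π·52.3/60 = 5.477 rad/s, so T = P/ω = 47.4×745.7 / 5.477 = 6454 N·m.
J = πd⁴/32 = π(0.111)⁴/32 = 1.490×10^-5 m⁴.
τ_max = T·r/J = 6454 × 0.0555 / 1.490×10^-5 = 2.403×10^7 Pa.

2.40e7 Pa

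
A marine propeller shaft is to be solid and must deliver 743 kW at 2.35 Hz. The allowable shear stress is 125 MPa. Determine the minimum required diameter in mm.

ω = 2π·2.35 = 14.77 rad/s, so T = P/ω = 743×10³ / 14.77 = 50320 N·m.
For a solid shaft τ_max = 16T/(πd³), so d = (16T/(π τ_allow))^(1/3) = (16·50320/(π·1.25×10^8))^(1/3) = 0.1270 m.

127 mm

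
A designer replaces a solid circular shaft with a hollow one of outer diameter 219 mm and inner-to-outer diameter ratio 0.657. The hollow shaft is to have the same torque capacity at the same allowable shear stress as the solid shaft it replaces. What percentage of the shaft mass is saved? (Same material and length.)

Equal τ_max and T ⇒ the solid shaft needs d_s³ = d_o³(1−k⁴), so d_s = 219·(1−0.657⁴)^(1/3) = 204.5 mm.
Area ratio A_h/A_s = d_o²(1−k²)/d_s² = (1−k²)/(1−k⁴)^(2/3) = 0.6521.
Mass saving = 1 − 0.6521 = 34.8 %.

34.8 %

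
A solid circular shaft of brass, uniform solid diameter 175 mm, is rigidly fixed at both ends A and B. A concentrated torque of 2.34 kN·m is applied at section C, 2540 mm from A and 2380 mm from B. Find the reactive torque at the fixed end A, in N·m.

With uniform GJ and both ends fixed, compatibility θ_AC = θ_CB gives T_A·a = T_B·b, together with T_A + T_B = T₀.
T_A = T₀·b/(a+b) = 2340·2380/4920 = 1132 N·m; T_B = 1208 N·m.

1130 N·m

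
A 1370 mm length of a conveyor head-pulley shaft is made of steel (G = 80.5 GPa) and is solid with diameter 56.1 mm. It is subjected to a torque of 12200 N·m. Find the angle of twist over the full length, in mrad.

214 mrad

J = πd⁴/32 = π(0.0561)⁴/32 = 9.724×10^-7 m⁴.
θ = T·L/(G·J) = 12200 × 1.37 / (80.5×10⁹ × 9.724×10^-7) = 0.2135 rad.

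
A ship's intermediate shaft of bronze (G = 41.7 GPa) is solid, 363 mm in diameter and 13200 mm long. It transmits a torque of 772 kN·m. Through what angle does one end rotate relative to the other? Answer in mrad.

143 mrad

J = πd⁴/32 = π(0.363)⁴/32 = 1.705×10^-3 m⁴.
θ = T·L/(G·J) = 772000 × 13.2 / (41.7×10⁹ × 1.705×10^-3) = 0.1434 rad.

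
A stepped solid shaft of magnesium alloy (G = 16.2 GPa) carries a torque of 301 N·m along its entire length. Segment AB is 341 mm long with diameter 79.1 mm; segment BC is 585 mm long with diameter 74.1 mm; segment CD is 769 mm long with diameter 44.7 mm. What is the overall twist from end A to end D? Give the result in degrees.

2.39°

J_AB = π(0.0791)⁴/32 = 3.84×10^-6 m⁴; J_BC = π(0.0741)⁴/32 = 2.96×10^-6 m⁴; J_CD = π(0.0447)⁴/32 = 3.92×10^-7 m⁴.
θ = (T/G)·Σ L_i/J_i = (301.0/16.2×10⁹)·(0.341/3.84×10^-6 + 0.585/2.96×10^-6 + 0.769/3.92×10^-7) = 0.04178 rad.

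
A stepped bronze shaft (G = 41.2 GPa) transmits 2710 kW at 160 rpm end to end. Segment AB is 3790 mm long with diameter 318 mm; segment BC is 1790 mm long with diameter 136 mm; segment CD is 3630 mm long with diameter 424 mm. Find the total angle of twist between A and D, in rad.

0.229 rad

ω = 2π·160/60 = 16.76 rad/s, so T = P/ω = 2710×10³ / 16.76 = 161700 N·m.
J_AB = π(0.318)⁴/32 = 1.00×10^-3 m⁴; J_BC = π(0.136)⁴/32 = 3.36×10^-5 m⁴; J_CD = π(0.424)⁴/32 = 3.17×10^-3 m⁴.
θ = (T/G)·Σ L_i/J_i = (161700/41.2×10⁹)·(3.79/1.00×10^-3 + 1.79/3.36×10^-5 + 3.63/3.17×10^-3) = 0.2285 rad.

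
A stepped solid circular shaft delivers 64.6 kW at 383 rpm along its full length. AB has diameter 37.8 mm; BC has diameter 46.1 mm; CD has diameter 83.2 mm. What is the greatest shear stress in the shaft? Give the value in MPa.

ω = 2π·383/60 = 40.11 rad/s, so T = P/ω = 64.6×10³ / 40.11 = 1611 N·m.
Under the same torque, τ_max = 16T/(πd³) is largest where d is smallest — segment AB (d = 37.8 mm).
τ_max = 16·1611/(π·(0.0378)³) = 1.519×10^8 Pa.

152 MPa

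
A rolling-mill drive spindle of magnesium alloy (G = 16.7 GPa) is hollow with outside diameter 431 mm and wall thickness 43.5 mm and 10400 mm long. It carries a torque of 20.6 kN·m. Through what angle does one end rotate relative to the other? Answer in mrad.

6.37 mrad

J = π(d_o⁴ − d_i⁴)/32 = π(0.431⁴ − 0.344⁴)/32 = 2.013×10^-3 m⁴.
θ = T·L/(G·J) = 20600 × 10.4 / (16.7×10⁹ × 2.013×10^-3) = 6.373×10^-3 rad.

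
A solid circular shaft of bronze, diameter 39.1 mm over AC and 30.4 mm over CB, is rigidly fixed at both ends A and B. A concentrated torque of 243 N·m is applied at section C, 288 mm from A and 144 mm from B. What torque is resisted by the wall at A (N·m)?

Compatibility: T_A·a/J_AC = T_B·b/J_CB with T_A + T_B = T₀.
J_AC = 2.29×10^-7 m⁴, J_CB = 8.38×10^-8 m⁴, so T_A = T₀·(J_AC/a)/((J_AC/a)+(J_CB/b)) = 140.4 N·m, T_B = 102.6 N·m.

140 N·m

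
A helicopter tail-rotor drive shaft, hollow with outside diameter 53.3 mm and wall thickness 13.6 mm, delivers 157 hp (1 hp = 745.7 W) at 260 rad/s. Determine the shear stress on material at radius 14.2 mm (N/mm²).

ω = 260 rad/s, so T = P/ω = 157×745.7 / 260.0 = 450.3 N·m.
J = π(d_o⁴ − d_i⁴)/32 = π(0.0533⁴ − 0.0261⁴)/32 = 7.468×10^-7 m⁴.
Shear stress varies linearly with radius: τ = T·r/J = 450.3 × 0.0142 / 7.468×10^-7 = 8.562×10^6 Pa.

8.56 N/mm²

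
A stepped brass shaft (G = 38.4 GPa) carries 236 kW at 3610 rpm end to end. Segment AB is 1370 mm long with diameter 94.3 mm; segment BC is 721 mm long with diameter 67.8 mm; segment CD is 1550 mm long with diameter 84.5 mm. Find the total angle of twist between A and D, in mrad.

13.6 mrad

ω = 2π·3610/60 = 378.0 rad/s, so T = P/ω = 236×10³ / 378.0 = 624.3 N·m.
J_AB = π(0.0943)⁴/32 = 7.76×10^-6 m⁴; J_BC = π(0.0678)⁴/32 = 2.07×10^-6 m⁴; J_CD = π(0.0845)⁴/32 = 5.01×10^-6 m⁴.
θ = (T/G)·Σ L_i/J_i = (624.3/38.4×10⁹)·(1.37/7.76×10^-6 + 0.721/2.07×10^-6 + 1.55/5.01×10^-6) = 0.01355 rad.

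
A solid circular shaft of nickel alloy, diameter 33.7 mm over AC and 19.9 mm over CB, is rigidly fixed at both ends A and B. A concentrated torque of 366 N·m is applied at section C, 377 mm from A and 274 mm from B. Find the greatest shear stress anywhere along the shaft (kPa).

Compatibility: T_A·a/J_AC = T_B·b/J_CB with T_A + T_B = T₀.
J_AC = 1.27×10^-7 m⁴, J_CB = 1.54×10^-8 m⁴, so T_A = T₀·(J_AC/a)/((J_AC/a)+(J_CB/b)) = 313.5 N·m, T_B = 52.45 N·m.
τ in each portion: τ_AC = 4.17×10^7 Pa, τ_CB = 3.39×10^7 Pa; maximum is in AC.
τ_max = T_AC·r/J = 313.5·0.0169/1.27×10^-7 = 4.172×10^7 Pa.

41700 kPa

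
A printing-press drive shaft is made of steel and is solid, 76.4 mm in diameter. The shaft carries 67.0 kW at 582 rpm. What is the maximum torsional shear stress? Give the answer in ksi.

1.82 ksi

ω = 2π·582/60 = 60.95 rad/s, so T = P/ω = 67.0×10³ / 60.95 = 1099 N·m.
J = πd⁴/32 = π(0.0764)⁴/32 = 3.345×10^-6 m⁴.
τ_max = T·r/J = 1099 × 0.0382 / 3.345×10^-6 = 1.255×10^7 Pa.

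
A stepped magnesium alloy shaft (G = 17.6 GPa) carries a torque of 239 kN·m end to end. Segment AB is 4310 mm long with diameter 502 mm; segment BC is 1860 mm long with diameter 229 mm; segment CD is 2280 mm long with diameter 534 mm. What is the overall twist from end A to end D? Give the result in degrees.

6.12°

J_AB = π(0.502)⁴/32 = 6.23×10^-3 m⁴; J_BC = π(0.229)⁴/32 = 2.70×10^-4 m⁴; J_CD = π(0.534)⁴/32 = 7.98×10^-3 m⁴.
θ = (T/G)·Σ L_i/J_i = (239000/17.6×10⁹)·(4.31/6.23×10^-3 + 1.86/2.70×10^-4 + 2.28/7.98×10^-3) = 0.1068 rad.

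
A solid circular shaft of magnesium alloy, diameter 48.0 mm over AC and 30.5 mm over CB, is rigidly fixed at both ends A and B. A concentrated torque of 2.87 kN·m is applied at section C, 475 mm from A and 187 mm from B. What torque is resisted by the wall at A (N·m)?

Compatibility: T_A·a/J_AC = T_B·b/J_CB with T_A + T_B = T₀.
J_AC = 5.21×10^-7 m⁴, J_CB = 8.50×10^-8 m⁴, so T_A = T₀·(J_AC/a)/((J_AC/a)+(J_CB/b)) = 2030 N·m, T_B = 840.4 N·m.

2030 N·m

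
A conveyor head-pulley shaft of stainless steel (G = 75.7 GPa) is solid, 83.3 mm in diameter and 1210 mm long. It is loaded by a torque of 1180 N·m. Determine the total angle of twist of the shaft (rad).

J = πd⁴/32 = π(0.0833)⁴/32 = 4.727×10^-6 m⁴.
θ = T·L/(G·J) = 1180 × 1.21 / (75.7×10⁹ × 4.727×10^-6) = 3.990×10^-3 rad.

0.00399 rad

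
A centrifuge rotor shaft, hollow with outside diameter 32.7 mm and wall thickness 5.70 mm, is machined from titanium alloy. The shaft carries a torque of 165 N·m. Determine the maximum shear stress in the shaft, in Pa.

2.93e7 Pa

J = π(d_o⁴ − d_i⁴)/32 = π(0.0327⁴ − 0.0213⁴)/32 = 9.204×10^-8 m⁴.
τ_max = T·r/J = 165.0 × 0.0163 / 9.204×10^-8 = 2.931×10^7 Pa.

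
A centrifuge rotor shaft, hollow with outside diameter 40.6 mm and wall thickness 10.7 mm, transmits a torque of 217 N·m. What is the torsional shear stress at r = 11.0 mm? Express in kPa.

9420 kPa

J = π(d_o⁴ − d_i⁴)/32 = π(0.0406⁴ − 0.0192⁴)/32 = 2.534×10^-7 m⁴.
Shear stress varies linearly with radius: τ = T·r/J = 217.0 × 0.0110 / 2.534×10^-7 = 9.420×10^6 Pa.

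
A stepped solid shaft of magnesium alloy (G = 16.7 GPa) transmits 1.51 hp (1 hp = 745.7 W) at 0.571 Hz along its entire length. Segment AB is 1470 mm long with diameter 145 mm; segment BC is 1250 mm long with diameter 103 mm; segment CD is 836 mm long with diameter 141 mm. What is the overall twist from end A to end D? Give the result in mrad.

3.17 mrad

ω = 2π·0.571 = 3.588 rad/s, so T = P/ω = 1.51×745.7 / 3.588 = 313.9 N·m.
J_AB = π(0.145)⁴/32 = 4.34×10^-5 m⁴; J_BC = π(0.103)⁴/32 = 1.10×10^-5 m⁴; J_CD = π(0.141)⁴/32 = 3.88×10^-5 m⁴.
θ = (T/G)·Σ L_i/J_i = (313.9/16.7×10⁹)·(1.47/4.34×10^-5 + 1.25/1.10×10^-5 + 0.836/3.88×10^-5) = 3.168×10^-3 rad.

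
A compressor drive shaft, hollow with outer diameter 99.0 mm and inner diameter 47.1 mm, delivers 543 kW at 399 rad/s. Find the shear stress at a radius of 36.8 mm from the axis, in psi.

ω = 399 rad/s, so T = P/ω = 543×10³ / 399.0 = 1361 N·m.
J = π(d_o⁴ − d_i⁴)/32 = π(0.0990⁴ − 0.0471⁴)/32 = 8.947×10^-6 m⁴.
Shear stress varies linearly with radius: τ = T·r/J = 1361 × 0.0368 / 8.947×10^-6 = 5.597×10^6 Pa.

812 psi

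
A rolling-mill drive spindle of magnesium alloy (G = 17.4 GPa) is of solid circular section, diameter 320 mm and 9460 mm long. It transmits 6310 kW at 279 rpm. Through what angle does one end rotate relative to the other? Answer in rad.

0.114 rad

ω = 2π·279/60 = 29.22 rad/s, so T = P/ω = 6310×10³ / 29.22 = 216000 N·m.
J = πd⁴/32 = π(0.320)⁴/32 = 1.029×10^-3 m⁴.
θ = T·L/(G·J) = 216000 × 9.46 / (17.4×10⁹ × 1.029×10^-3) = 0.1141 rad.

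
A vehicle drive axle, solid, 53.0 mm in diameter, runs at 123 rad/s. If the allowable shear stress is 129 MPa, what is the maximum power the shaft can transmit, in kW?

464 kW

J = πd⁴/32 = π(0.0530)⁴/32 = 7.746×10^-7 m⁴.
T_max = τ_allow·J/r = 1.29×10^8 × 7.746×10^-7 / 0.0265 = 3771 N·m.
ω = 123 rad/s, so P_max = T_max·ω = 4.638×10^5 W.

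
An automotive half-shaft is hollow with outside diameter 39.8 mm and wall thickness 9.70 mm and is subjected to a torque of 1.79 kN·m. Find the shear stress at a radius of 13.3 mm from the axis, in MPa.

104 MPa

J = π(d_o⁴ − d_i⁴)/32 = π(0.0398⁴ − 0.0204⁴)/32 = 2.293×10^-7 m⁴.
Shear stress varies linearly with radius: τ = T·r/J = 1790 × 0.0133 / 2.293×10^-7 = 1.038×10^8 Pa.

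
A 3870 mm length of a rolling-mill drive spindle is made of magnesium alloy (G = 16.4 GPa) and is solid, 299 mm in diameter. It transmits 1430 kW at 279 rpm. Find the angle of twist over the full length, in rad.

ω = 2π·279/60 = 29.22 rad/s, so T = P/ω = 1430×10³ / 29.22 = 48940 N·m.
J = πd⁴/32 = π(0.299)⁴/32 = 7.847×10^-4 m⁴.
θ = T·L/(G·J) = 48940 × 3.87 / (16.4×10⁹ × 7.847×10^-4) = 0.01472 rad.

0.0147 rad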